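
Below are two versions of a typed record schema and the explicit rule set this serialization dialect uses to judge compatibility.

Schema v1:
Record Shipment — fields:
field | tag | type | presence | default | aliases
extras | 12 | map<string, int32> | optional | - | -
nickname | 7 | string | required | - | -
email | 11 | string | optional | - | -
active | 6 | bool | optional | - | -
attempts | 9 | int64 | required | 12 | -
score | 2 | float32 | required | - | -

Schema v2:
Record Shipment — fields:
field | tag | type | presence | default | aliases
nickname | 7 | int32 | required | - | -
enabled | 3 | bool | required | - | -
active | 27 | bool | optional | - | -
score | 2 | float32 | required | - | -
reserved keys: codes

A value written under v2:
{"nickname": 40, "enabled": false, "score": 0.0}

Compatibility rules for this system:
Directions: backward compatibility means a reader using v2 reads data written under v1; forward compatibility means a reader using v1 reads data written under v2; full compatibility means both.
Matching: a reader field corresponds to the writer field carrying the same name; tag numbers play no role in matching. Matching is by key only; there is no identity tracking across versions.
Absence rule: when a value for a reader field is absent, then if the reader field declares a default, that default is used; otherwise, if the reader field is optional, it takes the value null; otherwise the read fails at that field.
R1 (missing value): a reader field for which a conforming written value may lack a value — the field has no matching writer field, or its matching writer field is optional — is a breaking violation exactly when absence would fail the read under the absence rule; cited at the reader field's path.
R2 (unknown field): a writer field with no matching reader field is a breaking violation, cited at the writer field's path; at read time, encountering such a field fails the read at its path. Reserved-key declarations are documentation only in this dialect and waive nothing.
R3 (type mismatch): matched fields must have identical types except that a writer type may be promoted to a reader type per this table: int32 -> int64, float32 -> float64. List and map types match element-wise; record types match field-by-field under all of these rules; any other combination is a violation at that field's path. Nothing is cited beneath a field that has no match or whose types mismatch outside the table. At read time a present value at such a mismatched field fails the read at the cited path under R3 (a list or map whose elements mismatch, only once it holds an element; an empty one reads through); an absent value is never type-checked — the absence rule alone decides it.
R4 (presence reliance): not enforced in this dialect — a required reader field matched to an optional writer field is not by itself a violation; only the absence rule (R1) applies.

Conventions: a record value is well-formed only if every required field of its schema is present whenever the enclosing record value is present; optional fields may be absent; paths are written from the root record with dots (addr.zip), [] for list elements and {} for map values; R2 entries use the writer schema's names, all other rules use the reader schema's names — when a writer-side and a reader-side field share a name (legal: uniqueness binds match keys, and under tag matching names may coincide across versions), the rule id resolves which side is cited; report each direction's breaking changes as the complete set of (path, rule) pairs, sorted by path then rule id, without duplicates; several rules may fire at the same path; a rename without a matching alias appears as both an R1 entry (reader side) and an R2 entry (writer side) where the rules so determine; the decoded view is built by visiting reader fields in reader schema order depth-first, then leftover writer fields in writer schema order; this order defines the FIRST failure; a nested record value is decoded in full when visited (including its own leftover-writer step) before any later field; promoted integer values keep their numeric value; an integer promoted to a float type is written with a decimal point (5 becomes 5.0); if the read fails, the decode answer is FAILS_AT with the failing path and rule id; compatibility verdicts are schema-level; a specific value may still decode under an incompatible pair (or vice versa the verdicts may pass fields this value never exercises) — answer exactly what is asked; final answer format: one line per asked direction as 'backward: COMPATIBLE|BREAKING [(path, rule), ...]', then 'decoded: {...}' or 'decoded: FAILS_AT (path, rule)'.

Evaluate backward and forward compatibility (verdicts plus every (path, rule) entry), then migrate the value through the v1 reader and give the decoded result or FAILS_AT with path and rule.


backward: BREAKING [(attempts, R2), (email, R2), (enabled, R1), (extras, R2), (nickname, R3)]; forward: BREAKING [(enabled, R2), (nickname, R3)]; decoded: FAILS_AT (nickname, R3)

each type pair in Shipment: writer, then reader
backward for Shipment (reader v2, writer v1):
  writer required, string -> int32: reader nickname maps from writer nickname
  enabled: no writer-side match
  writer optional, bool -> bool: reader active maps from writer active
  writer required, float32 -> float32: reader score maps from writer score
  leftover writer field: extras
  leftover writer field: email
  leftover writer field: attempts
  violation R2 at attempts
  violation R2 at email
  violation R1 at enabled
  violation R2 at extras
  violation R3 at nickname
  => 5 violation(s): backward is BREAKING for Shipment
forward for Shipment (reader v1, writer v2):
  extras: no writer-side match
  writer required, int32 -> string: reader nickname maps from writer nickname
  email: no writer-side match
  writer optional, bool -> bool: reader active maps from writer active
  attempts: no writer-side match
  writer required, float32 -> float32: reader score maps from writer score
  leftover writer field: enabled
  violation R2 at enabled
  violation R3 at nickname
  => 2 violation(s): forward is BREAKING for Shipment
decoding the Shipment value with the v1 reader:
  extras := null (not supplied -> null)
  read fails at nickname under R3
  => FAILS_AT (nickname, R3)


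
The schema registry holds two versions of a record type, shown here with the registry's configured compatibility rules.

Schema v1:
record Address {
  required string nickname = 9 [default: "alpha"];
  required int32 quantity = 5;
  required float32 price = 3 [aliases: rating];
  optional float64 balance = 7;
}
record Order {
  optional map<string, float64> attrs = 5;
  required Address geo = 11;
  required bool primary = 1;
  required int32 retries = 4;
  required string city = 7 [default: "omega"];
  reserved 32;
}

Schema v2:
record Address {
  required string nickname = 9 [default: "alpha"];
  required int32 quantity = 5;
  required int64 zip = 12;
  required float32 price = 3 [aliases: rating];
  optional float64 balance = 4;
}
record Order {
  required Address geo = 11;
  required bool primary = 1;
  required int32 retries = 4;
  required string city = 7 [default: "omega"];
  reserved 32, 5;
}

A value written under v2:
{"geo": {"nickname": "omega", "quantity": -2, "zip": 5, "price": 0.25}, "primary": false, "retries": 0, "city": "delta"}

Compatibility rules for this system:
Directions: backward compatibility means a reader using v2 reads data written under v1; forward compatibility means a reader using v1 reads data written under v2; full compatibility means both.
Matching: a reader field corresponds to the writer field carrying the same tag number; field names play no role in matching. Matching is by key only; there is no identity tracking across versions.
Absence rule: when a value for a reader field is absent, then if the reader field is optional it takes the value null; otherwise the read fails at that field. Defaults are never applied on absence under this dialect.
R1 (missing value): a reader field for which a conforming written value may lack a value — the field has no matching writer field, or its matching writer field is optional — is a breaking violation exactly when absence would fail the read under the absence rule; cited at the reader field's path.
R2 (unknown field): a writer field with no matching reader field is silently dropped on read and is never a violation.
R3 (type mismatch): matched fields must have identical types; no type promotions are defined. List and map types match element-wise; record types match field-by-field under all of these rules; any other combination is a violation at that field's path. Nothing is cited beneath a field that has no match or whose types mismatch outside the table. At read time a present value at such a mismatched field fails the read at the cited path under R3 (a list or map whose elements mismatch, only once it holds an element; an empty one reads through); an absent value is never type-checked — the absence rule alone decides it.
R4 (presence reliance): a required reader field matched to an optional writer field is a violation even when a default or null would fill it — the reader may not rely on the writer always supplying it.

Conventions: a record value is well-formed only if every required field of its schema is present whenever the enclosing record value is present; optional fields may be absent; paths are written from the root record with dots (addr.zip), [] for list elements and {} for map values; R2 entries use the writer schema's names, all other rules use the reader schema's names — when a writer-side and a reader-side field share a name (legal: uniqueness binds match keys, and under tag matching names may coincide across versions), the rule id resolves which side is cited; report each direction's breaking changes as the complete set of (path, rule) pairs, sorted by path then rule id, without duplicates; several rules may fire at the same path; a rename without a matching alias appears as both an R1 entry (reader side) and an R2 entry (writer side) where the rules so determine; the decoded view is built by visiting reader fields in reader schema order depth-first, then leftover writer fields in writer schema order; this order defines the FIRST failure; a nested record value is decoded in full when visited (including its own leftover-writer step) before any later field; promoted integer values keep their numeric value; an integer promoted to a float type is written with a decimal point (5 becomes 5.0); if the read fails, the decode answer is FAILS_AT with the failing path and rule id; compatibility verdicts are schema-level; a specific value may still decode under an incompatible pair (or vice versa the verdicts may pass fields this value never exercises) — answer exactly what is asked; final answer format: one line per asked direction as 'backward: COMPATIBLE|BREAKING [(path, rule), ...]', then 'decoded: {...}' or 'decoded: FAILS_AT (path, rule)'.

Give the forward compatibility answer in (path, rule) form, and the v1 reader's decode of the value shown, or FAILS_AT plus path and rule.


forward: COMPATIBLE []; decoded: {"attrs": null, "geo": {"nickname": "omega", "quantity": -2, "price": 0.25, "balance": null}, "primary": false, "retries": 0, "city": "delta"}

each type pair in Order: writer, then reader
forward analysis of Order with v1 as reader and v2 as writer:
  no writer field matches reader attrs
  writer required, Address -> Address: reader geo maps from writer geo
  writer required, bool -> bool: reader primary maps from writer primary
  writer required, int32 -> int32: reader retries maps from writer retries
  writer required, string -> string: reader city maps from writer city
  writer required, string -> string: reader geo.nickname maps from writer geo.nickname
  writer required, int32 -> int32: reader geo.quantity maps from writer geo.quantity
  writer required, float32 -> float32: reader geo.price maps from writer geo.price
  no writer field matches reader geo.balance
  leftover writer field: geo.zip
  leftover writer field: geo.balance
  nothing fires on Order: forward is COMPATIBLE
decode (reader v1):
  attrs := null (not supplied -> null)
  geo.nickname := "omega"
  geo.quantity := -2
  geo.price := 0.25
  geo.balance := null (not supplied -> null)
  writer geo.zip: unmatched, discarded
  primary := false
  retries := 0
  city := "delta"
  => decoded: {"attrs": null, "geo": {"nickname": "omega", "quantity": -2, "price": 0.25, "balance": null}, "primary": false, "retries": 0, "city": "delta"}
ruling out the remaining Order differences:
  added field zip to record Address: required int64, tag 12 (in v2 it sits immediately before price) -> fires only in the backward direction of Order, which is not asked here
  field balance in record Address: tag 7 changed to 4 -> no rule fires on it in Order's dialect; the asked verdict holds
  removed field attrs from record Order (its key 5 joins the reserved list) -> no rule fires on it in Order's dialect; the asked verdict holds


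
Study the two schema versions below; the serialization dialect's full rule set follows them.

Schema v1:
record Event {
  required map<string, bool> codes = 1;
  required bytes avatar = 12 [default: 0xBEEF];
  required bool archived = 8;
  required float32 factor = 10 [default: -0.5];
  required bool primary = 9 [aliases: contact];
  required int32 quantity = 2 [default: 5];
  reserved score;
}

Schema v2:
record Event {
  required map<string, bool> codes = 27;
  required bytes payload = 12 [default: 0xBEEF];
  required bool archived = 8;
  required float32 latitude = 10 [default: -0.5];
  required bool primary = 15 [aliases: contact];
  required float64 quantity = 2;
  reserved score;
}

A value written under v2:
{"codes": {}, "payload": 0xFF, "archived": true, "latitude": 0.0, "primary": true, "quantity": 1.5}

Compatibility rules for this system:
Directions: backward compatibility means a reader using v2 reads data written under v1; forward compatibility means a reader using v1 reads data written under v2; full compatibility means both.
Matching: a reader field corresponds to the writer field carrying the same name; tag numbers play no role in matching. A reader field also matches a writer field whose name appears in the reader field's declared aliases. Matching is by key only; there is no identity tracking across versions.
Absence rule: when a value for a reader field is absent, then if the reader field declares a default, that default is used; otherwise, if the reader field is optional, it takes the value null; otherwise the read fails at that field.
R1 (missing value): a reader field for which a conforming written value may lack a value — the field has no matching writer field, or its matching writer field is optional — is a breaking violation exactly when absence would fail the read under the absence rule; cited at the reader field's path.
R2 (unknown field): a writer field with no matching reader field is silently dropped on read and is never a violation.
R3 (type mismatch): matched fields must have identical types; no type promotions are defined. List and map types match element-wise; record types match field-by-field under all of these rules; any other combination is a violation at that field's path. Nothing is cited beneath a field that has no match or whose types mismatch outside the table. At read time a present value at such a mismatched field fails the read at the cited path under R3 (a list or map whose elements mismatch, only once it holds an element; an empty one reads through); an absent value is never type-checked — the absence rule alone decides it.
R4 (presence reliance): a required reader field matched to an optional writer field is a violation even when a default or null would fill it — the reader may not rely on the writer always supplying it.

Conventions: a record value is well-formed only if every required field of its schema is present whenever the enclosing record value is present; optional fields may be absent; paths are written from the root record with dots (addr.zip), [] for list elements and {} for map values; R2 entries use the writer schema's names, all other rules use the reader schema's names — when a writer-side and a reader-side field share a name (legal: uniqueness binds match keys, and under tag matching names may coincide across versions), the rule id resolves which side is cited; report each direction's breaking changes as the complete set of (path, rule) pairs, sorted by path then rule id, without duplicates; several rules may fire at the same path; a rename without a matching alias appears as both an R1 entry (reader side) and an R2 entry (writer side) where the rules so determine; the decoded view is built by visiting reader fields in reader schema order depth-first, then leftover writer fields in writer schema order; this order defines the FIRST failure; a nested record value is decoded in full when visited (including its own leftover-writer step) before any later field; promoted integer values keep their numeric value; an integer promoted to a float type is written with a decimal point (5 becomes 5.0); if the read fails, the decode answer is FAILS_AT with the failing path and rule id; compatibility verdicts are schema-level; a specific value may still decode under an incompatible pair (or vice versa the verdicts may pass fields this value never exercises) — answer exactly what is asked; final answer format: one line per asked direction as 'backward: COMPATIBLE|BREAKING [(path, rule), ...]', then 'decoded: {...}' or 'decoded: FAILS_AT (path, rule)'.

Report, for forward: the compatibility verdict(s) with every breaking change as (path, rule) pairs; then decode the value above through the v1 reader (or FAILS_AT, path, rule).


forward: BREAKING [(quantity, R3)]; decoded: FAILS_AT (quantity, R3)

in Event below, arrows point writer -> reader
checking forward for Event: reader v1 against writer v2:
  codes: map<string, bool> -> map<string, bool>, writer required; from codes
  avatar: no writer match
  archived: bool -> bool, writer required; from archived
  factor: no writer match
  primary: bool -> bool, writer required; from primary
  quantity: float64 -> int32, writer required; from quantity
  writer payload: unknown to reader
  writer latitude: unknown to reader
  violation R3 at quantity
  forward on Event therefore BREAKING (1)
migrating the Event value to v1:
  codes := {}
  avatar := 0xBEEF (absent -> default)
  archived := true
  factor := -0.5 (absent -> default)
  primary := true
  read fails at quantity under R3
  => FAILS_AT (quantity, R3)
checking off the Event differences that do not matter here:
  field primary in record Event: tag 9 changed to 15 -> inert for the asked Event verdict: nothing fires
  renamed field factor to latitude in record Event -> inert for the asked Event verdict: nothing fires
  field codes in record Event: tag 1 changed to 27 -> inert for the asked Event verdict: nothing fires
  renamed field avatar to payload in record Event -> inert for the asked Event verdict: nothing fires


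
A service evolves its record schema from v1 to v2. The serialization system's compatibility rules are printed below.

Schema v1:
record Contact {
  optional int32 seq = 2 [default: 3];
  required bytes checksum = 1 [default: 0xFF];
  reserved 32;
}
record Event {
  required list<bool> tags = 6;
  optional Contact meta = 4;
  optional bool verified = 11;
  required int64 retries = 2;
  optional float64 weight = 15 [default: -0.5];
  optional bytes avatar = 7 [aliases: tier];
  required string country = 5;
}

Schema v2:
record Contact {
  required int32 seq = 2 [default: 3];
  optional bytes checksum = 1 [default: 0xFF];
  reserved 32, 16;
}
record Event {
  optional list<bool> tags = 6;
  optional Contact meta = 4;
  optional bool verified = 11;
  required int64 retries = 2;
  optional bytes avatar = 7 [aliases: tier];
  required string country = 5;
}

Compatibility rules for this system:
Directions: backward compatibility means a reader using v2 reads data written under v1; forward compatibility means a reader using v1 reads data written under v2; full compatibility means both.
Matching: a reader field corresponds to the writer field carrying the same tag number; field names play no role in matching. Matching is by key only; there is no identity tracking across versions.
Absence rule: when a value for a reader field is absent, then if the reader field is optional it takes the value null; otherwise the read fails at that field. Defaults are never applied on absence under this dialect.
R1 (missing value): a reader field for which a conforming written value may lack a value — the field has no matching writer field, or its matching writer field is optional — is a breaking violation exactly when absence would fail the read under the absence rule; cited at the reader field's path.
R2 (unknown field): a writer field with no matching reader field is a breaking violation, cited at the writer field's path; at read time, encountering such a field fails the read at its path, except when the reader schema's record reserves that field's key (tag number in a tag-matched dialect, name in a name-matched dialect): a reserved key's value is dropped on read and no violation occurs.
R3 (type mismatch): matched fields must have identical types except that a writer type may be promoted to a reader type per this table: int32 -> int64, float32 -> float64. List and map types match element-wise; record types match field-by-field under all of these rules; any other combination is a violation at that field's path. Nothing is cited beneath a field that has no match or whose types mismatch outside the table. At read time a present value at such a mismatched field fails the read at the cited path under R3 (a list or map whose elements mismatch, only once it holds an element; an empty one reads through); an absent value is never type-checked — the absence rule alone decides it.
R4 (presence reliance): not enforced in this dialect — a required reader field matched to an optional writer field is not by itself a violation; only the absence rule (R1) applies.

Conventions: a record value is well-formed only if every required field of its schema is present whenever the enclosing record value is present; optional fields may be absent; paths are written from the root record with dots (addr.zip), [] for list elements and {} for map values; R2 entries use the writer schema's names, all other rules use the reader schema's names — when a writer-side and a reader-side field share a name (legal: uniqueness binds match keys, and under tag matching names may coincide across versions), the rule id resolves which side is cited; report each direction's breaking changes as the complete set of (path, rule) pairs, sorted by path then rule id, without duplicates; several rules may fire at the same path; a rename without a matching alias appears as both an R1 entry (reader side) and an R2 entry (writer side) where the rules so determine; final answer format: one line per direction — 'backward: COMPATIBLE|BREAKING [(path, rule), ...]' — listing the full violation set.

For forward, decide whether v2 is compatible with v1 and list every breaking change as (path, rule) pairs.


forward: BREAKING [(meta.checksum, R1), (tags, R1)]

arrows below run writer -> reader for Event
checking forward for Event: reader v1 against writer v2:
  tags <- tags (list<bool> -> list<bool>, writer optional)
  meta <- meta (Contact -> Contact, writer optional)
  verified <- verified (bool -> bool, writer optional)
  retries <- retries (int64 -> int64, writer required)
  weight: no writer-side match
  avatar <- avatar (bytes -> bytes, writer optional)
  country <- country (string -> string, writer required)
  meta.seq <- meta.seq (int32 -> int32, writer required)
  meta.checksum <- meta.checksum (bytes -> bytes, writer optional)
  breaking: (meta.checksum, R1)
  breaking: (tags, R1)
  forward on Event therefore BREAKING (2)
diffs on Event not affecting the asked answer:
  removed field weight from record Event -> affects backward compatibility only, which is not asked
  field seq in record Contact: optional changed to required -> affects backward compatibility only, which is not asked


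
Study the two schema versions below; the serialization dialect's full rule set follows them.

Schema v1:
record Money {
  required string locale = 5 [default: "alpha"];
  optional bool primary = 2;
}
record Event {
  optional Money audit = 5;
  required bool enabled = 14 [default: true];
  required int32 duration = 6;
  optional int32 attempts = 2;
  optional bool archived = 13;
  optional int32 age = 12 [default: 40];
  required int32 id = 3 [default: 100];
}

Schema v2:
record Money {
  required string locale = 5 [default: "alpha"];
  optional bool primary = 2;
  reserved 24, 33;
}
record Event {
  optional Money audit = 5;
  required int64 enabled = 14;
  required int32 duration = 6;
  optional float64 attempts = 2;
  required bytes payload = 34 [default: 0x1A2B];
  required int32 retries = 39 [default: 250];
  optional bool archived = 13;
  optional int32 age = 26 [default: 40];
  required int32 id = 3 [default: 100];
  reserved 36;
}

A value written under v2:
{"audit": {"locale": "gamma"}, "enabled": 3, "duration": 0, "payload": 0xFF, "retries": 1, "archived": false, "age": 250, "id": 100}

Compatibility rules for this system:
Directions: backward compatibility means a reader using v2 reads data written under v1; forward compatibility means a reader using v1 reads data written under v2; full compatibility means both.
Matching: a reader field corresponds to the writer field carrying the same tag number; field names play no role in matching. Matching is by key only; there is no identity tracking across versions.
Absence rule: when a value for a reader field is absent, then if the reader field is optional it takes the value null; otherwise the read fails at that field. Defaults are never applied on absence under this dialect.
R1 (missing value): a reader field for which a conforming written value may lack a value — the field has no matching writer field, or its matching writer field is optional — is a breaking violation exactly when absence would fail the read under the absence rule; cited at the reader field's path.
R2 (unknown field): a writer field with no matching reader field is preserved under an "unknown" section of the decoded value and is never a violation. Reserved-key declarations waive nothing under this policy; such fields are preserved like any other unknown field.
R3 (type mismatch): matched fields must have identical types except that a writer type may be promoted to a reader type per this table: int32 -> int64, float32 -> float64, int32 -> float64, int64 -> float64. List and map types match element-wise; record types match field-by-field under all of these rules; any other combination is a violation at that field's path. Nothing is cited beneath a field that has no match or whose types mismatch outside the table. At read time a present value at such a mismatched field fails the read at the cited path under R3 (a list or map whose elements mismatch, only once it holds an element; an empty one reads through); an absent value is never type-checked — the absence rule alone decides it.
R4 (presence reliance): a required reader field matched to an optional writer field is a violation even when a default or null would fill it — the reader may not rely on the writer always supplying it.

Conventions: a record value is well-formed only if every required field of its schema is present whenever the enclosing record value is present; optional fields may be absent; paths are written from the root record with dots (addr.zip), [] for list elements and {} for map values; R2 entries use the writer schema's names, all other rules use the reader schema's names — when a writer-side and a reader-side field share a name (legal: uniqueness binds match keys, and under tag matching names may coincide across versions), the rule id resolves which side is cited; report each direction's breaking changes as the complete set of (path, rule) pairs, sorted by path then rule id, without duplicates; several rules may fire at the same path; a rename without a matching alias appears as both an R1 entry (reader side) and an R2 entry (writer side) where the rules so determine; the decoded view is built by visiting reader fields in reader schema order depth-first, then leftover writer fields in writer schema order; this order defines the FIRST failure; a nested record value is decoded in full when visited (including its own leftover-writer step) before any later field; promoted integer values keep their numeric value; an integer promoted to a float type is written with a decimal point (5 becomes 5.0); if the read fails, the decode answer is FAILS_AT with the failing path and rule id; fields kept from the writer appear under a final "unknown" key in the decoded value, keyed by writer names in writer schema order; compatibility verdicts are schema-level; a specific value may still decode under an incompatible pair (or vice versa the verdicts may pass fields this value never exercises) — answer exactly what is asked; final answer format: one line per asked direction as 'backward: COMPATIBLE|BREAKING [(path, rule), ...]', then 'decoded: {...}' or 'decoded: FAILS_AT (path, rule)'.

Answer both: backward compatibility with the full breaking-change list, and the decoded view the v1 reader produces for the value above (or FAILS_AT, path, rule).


backward: BREAKING [(enabled, R3), (payload, R1), (retries, R1)]; decoded: FAILS_AT (enabled, R3)

the writer's type comes first in each Event pair
backward analysis of Event with v2 as reader and v1 as writer:
  audit: Money -> Money, writer optional; from audit
  enabled: bool -> int64, writer required; from enabled
  duration: int32 -> int32, writer required; from duration
  attempts: int32 -> float64, writer optional; from attempts
  payload: no writer match
  retries: no writer match
  archived: bool -> bool, writer optional; from archived
  age: no writer match
  id: int32 -> int32, writer required; from id
  leftover writer field: age
  audit.locale: string -> string, writer required; from audit.locale
  audit.primary: bool -> bool, writer optional; from audit.primary
  rule R3 violated at enabled
  rule R1 violated at payload
  rule R1 violated at retries
  => 3 violation(s): backward is BREAKING for Event
decode walk for Event under reader schema v1:
  audit.locale := "gamma"
  audit.primary := null (absent, optional -> null)
  read fails at enabled under R3
  => FAILS_AT (enabled, R3)
ruling out the remaining Event differences:
  field attempts in record Event: type int32 changed to float64 -> fires only in the forward direction of Event, which is not asked here
  field age in record Event: tag 12 changed to 26 -> fires no rule on Event, leaving the asked answer as it is


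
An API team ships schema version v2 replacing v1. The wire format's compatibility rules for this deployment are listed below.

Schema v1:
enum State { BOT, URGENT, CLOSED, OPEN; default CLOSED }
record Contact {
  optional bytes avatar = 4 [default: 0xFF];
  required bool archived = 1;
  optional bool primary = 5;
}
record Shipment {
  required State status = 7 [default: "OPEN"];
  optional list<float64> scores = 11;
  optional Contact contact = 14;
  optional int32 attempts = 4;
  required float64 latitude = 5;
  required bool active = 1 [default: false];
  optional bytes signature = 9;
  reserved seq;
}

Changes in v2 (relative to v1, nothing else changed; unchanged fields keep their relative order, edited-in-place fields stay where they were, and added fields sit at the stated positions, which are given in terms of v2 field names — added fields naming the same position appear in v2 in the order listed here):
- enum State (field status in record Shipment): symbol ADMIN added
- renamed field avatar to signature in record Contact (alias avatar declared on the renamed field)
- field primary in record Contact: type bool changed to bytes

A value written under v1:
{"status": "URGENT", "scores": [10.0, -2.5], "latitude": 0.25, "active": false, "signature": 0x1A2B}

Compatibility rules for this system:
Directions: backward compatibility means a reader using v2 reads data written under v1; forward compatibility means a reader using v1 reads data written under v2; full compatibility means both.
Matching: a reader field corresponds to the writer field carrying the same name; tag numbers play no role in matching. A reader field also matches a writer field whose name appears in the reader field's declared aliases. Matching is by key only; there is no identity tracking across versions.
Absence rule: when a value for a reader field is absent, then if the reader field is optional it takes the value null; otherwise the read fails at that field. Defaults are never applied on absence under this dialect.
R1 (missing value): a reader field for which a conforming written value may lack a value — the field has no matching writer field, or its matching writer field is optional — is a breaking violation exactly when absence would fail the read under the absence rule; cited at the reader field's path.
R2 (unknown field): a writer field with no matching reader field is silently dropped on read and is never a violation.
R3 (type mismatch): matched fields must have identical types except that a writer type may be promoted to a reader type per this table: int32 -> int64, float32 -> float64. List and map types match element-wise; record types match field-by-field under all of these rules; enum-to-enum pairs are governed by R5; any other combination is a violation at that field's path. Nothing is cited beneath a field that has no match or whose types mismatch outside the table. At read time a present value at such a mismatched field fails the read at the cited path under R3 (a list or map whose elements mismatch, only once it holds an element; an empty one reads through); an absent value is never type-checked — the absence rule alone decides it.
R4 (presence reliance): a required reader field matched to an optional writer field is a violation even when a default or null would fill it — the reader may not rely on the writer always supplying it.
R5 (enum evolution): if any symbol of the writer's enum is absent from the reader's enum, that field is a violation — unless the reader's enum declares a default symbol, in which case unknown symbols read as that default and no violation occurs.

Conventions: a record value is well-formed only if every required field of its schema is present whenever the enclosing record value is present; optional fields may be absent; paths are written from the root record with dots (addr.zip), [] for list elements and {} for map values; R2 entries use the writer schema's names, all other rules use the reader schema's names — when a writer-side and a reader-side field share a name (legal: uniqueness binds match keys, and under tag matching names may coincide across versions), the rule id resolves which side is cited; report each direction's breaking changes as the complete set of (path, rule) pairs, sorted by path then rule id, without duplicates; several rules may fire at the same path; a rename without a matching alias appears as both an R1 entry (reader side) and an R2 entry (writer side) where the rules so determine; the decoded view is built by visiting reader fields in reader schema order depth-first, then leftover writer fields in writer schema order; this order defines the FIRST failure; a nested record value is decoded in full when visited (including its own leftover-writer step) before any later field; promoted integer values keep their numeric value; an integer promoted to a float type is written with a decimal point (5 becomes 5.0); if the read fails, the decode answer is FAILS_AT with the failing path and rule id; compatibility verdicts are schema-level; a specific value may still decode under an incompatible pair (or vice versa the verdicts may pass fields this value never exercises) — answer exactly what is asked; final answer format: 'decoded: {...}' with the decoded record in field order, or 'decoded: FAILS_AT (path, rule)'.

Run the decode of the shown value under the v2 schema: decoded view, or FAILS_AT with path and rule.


decoded: {"status": "URGENT", "scores": [10.0, -2.5], "contact": null, "attempts": null, "latitude": 0.25, "active": false, "signature": 0x1A2B}

arrows below run writer -> reader for Shipment
decode (reader v2):
  status := "URGENT"
  scores := [10.0, -2.5]
  contact := null (not supplied -> null)
  attempts := null (not supplied -> null)
  latitude := 0.25
  active := false
  signature := 0x1A2B
  => decoded: {"status": "URGENT", "scores": [10.0, -2.5], "contact": null, "attempts": null, "latitude": 0.25, "active": false, "signature": 0x1A2B}
ruling out the remaining Shipment differences:
  enum State (field status in record Shipment): symbol ADMIN added -> fires no rule on Shipment under this dialect and leaves the result unchanged
  renamed field avatar to signature in record Contact (alias avatar declared on the renamed field) -> fires no rule on Shipment under this dialect and leaves the result unchanged
  field primary in record Contact: type bool changed to bytes -> matters for Shipment compatibility verdicts, not for this value's decode


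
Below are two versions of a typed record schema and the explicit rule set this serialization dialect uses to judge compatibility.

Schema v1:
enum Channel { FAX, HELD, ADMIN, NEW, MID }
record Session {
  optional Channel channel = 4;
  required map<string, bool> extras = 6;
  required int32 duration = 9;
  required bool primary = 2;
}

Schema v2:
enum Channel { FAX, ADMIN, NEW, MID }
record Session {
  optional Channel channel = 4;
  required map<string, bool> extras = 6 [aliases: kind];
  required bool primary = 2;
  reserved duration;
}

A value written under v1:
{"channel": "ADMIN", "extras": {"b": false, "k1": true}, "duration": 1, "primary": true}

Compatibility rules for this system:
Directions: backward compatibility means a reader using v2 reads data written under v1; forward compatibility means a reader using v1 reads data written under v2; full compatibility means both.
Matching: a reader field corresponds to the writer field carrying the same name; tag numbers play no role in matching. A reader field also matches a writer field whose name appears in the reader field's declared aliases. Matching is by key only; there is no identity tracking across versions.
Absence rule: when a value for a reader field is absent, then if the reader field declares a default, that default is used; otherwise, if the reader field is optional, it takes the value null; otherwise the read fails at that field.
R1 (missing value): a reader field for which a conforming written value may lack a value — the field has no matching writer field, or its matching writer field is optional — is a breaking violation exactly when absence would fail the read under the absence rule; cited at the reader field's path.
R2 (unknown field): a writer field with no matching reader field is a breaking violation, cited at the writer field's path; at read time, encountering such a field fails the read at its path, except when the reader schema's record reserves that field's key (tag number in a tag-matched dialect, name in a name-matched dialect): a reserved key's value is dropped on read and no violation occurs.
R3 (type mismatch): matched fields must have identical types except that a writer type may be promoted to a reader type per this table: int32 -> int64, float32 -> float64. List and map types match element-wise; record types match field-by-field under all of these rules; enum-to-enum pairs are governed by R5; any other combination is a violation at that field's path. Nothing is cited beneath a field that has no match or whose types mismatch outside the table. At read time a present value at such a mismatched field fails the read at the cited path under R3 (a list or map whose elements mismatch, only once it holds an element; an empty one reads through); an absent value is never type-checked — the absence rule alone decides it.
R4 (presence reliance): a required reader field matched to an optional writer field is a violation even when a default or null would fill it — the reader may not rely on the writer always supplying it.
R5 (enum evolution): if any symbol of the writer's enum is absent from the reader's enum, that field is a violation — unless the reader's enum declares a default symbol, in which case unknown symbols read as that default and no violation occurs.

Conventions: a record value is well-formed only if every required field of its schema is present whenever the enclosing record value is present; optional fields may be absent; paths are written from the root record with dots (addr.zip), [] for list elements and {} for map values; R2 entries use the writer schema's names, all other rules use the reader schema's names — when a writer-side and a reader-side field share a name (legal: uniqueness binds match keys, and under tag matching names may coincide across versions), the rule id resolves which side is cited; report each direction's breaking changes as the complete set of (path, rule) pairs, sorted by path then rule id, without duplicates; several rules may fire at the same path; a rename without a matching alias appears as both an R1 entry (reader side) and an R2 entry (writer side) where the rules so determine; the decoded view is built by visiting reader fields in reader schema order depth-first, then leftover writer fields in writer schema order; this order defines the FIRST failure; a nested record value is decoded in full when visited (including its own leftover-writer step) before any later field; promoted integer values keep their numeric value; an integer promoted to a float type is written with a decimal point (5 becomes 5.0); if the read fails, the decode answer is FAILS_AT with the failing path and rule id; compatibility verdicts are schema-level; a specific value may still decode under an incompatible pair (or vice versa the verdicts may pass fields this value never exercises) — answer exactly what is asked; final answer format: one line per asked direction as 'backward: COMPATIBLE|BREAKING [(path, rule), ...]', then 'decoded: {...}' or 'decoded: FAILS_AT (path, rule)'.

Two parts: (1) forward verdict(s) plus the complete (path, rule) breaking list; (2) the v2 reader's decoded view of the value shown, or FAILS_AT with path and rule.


forward: BREAKING [(duration, R1)]; decoded: {"channel": "ADMIN", "extras": {"b": false, "k1": true}, "primary": true}

each type pair in Session: writer, then reader
checking forward for Session: reader v1 against writer v2:
  channel: Channel -> Channel, writer optional; from channel
  extras: map<string, bool> -> map<string, bool>, writer required; from extras
  no writer field matches reader duration
  primary: bool -> bool, writer required; from primary
  rule R1 violated at duration
  => 1 violation(s): forward is BREAKING for Session
migrating the Session value to v2:
  channel := "ADMIN"
  extras := {"b": false, "k1": true}
  primary := true
  writer duration: reserved -> dropped
  => decoded: {"channel": "ADMIN", "extras": {"b": false, "k1": true}, "primary": true}
diffs on Session not affecting the asked answer:
  enum Channel (field channel in record Session): symbol HELD removed -> matters only for Session's backward compatibility — outside the asked direction
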